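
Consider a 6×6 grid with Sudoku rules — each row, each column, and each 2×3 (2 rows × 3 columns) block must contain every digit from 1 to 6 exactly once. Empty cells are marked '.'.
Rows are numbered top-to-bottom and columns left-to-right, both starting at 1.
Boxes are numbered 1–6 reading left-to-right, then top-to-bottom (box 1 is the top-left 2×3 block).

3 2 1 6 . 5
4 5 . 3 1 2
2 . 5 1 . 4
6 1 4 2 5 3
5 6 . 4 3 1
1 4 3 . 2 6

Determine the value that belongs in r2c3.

6

Row 2 already contains {1, 2, 3, 4, 5}.
Column 3 already contains {1, 3, 4, 5}.
Its 2×3 block (box 1) already contains {1, 2, 3, 4, 5}.
The only value from 1–6 not eliminated is 6, so r2c3 = 6.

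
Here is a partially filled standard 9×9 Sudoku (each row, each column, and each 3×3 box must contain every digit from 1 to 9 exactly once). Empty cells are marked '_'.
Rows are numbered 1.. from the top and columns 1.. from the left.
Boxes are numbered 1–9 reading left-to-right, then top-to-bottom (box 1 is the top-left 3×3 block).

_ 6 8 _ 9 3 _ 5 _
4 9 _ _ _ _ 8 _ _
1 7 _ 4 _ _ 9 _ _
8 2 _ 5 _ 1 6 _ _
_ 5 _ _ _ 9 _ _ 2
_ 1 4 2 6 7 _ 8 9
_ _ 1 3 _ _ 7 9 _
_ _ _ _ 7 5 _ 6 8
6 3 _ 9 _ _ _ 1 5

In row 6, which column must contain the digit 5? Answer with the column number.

7

Consider where 5 can go in row 6.
row 6, column 1 is out (box 4 already has a 5).
So the only cell in row 6 that can hold 5 is row 6, column 7.
That is column 7.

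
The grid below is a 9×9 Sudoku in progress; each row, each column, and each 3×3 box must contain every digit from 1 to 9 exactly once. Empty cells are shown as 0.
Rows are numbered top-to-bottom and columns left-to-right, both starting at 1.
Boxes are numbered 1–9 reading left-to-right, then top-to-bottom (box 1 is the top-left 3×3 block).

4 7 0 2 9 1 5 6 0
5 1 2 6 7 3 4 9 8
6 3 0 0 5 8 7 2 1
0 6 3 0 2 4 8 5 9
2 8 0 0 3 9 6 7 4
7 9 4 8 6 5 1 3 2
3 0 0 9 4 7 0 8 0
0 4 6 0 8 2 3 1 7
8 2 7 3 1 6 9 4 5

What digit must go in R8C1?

9

Row 8 already contains {1, 2, 3, 4, 6, 7, 8}.
Column 1 already contains {2, 3, 4, 5, 6, 7, 8}.
Its 3×3 block (box 7) already contains {2, 3, 4, 6, 7, 8}.
The only value from 1–9 not eliminated is 9, so R8C1 = 9.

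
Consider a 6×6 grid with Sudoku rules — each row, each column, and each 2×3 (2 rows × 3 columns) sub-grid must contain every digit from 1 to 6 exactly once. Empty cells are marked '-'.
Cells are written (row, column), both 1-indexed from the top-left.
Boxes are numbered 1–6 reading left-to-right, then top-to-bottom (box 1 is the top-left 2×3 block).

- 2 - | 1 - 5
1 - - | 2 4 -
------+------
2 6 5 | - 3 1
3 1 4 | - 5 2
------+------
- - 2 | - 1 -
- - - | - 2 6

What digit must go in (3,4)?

4

Row 3 already contains {1, 2, 3, 5, 6}.
Column 4 already contains {1, 2}.
Its 2×3 block (box 4) already contains {1, 2, 3, 5}.
The only value from 1–6 not eliminated is 4, so (3,4) = 4.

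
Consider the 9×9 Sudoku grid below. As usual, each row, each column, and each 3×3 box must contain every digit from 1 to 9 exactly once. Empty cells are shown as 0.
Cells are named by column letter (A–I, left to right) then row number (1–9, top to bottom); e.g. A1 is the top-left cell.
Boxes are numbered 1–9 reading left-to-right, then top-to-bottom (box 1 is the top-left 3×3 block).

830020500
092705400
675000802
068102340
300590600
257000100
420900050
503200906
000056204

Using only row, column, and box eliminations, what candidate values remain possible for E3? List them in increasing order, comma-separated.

Row 3 already contains {2, 5, 6, 7, 8}.
Column E already contains {2, 5, 9}.
Its 3×3 block (box 2) already contains {2, 5, 7}.
Removing those from 1–9 leaves {1, 3, 4} as the candidates for E3.

1,3,4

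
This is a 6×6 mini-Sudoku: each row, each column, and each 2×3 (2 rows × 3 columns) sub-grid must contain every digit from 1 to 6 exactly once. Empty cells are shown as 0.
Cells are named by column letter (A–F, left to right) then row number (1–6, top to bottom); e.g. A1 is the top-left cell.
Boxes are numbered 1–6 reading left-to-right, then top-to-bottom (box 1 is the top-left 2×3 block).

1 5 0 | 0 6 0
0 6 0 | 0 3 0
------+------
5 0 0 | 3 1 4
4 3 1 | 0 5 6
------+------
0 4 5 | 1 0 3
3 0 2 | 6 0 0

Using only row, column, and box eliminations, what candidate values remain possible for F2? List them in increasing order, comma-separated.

Row 2 already contains {3, 6}.
Column F already contains {3, 4, 6}.
Its 2×3 block (box 2) already contains {3, 6}.
Removing those from 1–6 leaves {1, 2, 5} as the candidates for F2.

1,2,5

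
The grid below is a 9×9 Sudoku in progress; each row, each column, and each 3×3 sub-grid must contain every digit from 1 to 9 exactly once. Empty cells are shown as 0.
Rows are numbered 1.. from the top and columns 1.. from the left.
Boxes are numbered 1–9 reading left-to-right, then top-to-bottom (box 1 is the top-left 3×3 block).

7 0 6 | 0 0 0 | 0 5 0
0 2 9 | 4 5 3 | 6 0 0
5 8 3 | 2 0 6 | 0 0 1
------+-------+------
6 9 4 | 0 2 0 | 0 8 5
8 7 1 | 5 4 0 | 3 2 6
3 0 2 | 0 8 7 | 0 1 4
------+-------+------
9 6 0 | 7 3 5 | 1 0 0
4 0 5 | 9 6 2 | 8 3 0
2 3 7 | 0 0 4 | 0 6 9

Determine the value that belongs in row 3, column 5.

Cell row 3, column 5 itself could take any of {7, 9} by direct elimination.
Consider where 7 can go in column 5.
row 1, column 5 is out (row 1 already has a 7).
row 9, column 5 is out (row 9 already has a 7).
So the only cell in column 5 that can hold 7 is row 3, column 5.
Therefore row 3, column 5 = 7.

7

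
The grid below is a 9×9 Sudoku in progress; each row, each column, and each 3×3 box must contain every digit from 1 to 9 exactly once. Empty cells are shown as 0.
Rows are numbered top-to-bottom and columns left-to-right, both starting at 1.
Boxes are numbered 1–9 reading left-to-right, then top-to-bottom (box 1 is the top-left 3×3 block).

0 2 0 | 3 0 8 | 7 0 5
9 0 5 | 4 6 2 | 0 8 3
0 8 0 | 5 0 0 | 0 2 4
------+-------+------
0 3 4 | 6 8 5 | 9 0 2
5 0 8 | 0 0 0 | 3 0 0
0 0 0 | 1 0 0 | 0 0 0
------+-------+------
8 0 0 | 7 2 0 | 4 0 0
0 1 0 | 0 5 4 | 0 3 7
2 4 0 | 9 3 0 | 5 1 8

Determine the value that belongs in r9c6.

Row 9 already contains {1, 2, 3, 4, 5, 8, 9}.
Column 6 already contains {2, 4, 5, 8}.
Its 3×3 block (box 8) already contains {2, 3, 4, 5, 7, 9}.
The only value from 1–9 not eliminated is 6, so r9c6 = 6.

6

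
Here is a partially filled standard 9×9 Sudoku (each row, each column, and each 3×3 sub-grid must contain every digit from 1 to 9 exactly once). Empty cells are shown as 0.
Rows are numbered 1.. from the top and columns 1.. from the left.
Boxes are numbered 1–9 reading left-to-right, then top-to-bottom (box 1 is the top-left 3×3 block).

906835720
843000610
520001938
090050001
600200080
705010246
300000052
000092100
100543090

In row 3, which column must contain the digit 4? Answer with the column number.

Consider where 4 can go in row 3.
row 3, column 3 is out (box 1 already has a 4).
row 3, column 5 is out (column 5 already has a 4).
So the only cell in row 3 that can hold 4 is row 3, column 4.
That is column 4.

4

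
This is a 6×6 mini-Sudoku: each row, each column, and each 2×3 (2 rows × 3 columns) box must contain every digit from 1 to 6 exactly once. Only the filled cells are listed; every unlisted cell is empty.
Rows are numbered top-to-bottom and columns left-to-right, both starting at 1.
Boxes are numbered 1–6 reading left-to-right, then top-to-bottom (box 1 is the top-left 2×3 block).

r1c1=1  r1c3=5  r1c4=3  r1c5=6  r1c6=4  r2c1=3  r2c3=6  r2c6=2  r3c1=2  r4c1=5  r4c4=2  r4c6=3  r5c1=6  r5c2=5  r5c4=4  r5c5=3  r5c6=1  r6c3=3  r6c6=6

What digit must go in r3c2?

Cell r3c2 itself could take any of {1, 3, 4, 6} by direct elimination.
Consider where 3 can go in column 2.
r1c2 is out (row 1 already has a 3).
r2c2 is out (row 2 already has a 3).
r4c2 is out (row 4 already has a 3).
r6c2 is out (row 6 already has a 3).
So the only cell in column 2 that can hold 3 is r3c2.
Therefore r3c2 = 3.

3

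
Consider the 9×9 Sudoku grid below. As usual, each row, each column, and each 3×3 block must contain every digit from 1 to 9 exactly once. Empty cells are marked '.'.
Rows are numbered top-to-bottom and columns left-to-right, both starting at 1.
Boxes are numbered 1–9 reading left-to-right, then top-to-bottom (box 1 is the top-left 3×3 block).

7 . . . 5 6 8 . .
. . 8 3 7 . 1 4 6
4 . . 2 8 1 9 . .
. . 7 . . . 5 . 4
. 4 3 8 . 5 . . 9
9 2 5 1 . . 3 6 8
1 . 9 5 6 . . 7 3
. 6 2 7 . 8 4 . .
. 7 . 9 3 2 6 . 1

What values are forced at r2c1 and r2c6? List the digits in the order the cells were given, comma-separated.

For r2c1:
  Consider where 2 can go in column 1.
  r4c1 is out (box 4 already has a 2).
  r5c1 is out (box 4 already has a 2).
  r8c1 is out (row 8 already has a 2).
  r9c1 is out (row 9 already has a 2).
  So the only cell in column 1 that can hold 2 is r2c1.
  So r2c1 = 2.
For r2c6:
  Row 2 already contains {1, 3, 4, 6, 7, 8}.
  Column 6 already contains {1, 2, 5, 6, 8}.
  Its 3×3 block (box 2) already contains {1, 2, 3, 5, 6, 7, 8}.
  The only value from 1–9 not eliminated is 9, so r2c6 = 9.

2,9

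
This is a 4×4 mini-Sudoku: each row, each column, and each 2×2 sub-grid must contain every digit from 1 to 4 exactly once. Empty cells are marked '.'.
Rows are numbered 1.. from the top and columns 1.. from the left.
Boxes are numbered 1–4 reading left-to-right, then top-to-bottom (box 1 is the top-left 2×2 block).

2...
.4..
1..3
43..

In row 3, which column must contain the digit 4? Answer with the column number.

Consider where 4 can go in row 3.
row 3, column 2 is out (column 2 already has a 4).
So the only cell in row 3 that can hold 4 is row 3, column 3.
That is column 3.

3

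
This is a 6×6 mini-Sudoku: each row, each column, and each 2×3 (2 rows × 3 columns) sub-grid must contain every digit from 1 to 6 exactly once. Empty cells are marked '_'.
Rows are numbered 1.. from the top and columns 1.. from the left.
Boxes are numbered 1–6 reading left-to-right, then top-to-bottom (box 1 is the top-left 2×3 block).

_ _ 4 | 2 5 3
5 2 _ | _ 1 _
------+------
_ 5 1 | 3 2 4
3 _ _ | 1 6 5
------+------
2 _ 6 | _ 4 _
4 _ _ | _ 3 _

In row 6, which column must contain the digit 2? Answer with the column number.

Consider where 2 can go in row 6.
row 6, column 2 is out (column 2 already has a 2).
row 6, column 3 is out (box 5 already has a 2).
row 6, column 4 is out (column 4 already has a 2).
So the only cell in row 6 that can hold 2 is row 6, column 6.
That is column 6.

6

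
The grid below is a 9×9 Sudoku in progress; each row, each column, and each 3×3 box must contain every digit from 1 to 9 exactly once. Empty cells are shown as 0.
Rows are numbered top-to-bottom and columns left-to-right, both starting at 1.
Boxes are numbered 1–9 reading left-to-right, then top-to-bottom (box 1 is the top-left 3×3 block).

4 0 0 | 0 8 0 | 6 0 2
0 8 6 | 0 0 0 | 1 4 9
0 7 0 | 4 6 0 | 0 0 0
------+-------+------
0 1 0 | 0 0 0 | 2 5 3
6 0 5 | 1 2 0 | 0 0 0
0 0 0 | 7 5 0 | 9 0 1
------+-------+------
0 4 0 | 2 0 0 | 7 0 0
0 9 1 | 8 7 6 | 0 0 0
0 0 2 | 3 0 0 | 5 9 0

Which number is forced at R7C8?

Cell R7C8 itself could take any of {1, 3, 6, 8} by direct elimination.
Consider where 1 can go in box 9.
R7C9 is out (column 9 already has a 1).
R8C7 is out (row 8 already has a 1).
R8C8 is out (row 8 already has a 1).
R8C9 is out (row 8 already has a 1).
R9C9 is out (column 9 already has a 1).
So the only cell in box 9 that can hold 1 is R7C8.
Therefore R7C8 = 1.

1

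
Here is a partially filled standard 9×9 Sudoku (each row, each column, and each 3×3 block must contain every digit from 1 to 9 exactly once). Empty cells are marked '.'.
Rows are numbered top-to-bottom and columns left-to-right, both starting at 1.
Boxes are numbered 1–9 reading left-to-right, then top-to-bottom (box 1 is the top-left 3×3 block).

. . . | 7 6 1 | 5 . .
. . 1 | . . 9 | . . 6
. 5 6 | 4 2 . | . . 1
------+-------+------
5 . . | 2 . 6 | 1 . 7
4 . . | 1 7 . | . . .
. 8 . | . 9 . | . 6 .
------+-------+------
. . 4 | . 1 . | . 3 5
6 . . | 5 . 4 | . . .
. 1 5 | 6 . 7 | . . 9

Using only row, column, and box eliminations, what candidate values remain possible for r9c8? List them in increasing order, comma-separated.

Row 9 already contains {1, 5, 6, 7, 9}.
Column 8 already contains {3, 6}.
Its 3×3 block (box 9) already contains {3, 5, 9}.
Removing those from 1–9 leaves {2, 4, 8} as the candidates for r9c8.

2,4,8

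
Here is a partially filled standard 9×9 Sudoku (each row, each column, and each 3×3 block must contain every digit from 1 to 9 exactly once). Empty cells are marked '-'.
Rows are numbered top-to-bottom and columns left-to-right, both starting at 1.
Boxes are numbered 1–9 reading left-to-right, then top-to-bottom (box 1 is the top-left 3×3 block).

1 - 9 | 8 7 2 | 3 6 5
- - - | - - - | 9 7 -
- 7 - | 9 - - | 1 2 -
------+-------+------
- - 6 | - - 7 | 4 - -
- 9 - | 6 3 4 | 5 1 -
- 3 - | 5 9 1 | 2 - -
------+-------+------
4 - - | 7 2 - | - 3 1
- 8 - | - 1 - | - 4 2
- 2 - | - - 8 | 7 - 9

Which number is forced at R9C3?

1

Cell R9C3 itself could take any of {1, 3, 5} by direct elimination.
Consider where 1 can go in row 9.
R9C1 is out (column 1 already has a 1).
R9C4 is out (box 8 already has a 1).
R9C5 is out (column 5 already has a 1).
R9C8 is out (column 8 already has a 1).
So the only cell in row 9 that can hold 1 is R9C3.
Therefore R9C3 = 1.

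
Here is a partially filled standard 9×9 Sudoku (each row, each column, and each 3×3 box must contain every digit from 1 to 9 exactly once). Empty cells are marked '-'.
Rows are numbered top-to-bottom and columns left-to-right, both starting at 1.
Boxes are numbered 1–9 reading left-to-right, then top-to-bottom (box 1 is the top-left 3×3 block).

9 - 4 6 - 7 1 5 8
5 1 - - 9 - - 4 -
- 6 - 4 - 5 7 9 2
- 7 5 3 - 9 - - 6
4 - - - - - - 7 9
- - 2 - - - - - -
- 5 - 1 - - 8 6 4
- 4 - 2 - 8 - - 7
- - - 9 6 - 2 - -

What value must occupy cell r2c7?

6

Cell r2c7 itself could take any of {3, 6} by direct elimination.
Consider where 6 can go in box 3.
r2c9 is out (column 9 already has a 6).
So the only cell in box 3 that can hold 6 is r2c7.
Therefore r2c7 = 6.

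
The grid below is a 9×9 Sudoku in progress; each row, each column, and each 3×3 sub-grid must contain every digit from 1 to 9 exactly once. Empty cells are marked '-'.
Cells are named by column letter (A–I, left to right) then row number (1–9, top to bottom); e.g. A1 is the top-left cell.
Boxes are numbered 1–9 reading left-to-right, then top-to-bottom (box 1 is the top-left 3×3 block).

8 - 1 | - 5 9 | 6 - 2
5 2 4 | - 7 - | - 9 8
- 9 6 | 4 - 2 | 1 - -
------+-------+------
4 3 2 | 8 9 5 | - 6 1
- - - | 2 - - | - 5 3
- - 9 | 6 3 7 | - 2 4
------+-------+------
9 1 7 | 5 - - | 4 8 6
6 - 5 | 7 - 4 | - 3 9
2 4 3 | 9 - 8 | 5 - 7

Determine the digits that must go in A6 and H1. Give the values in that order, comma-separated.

1,4

For A6:
  Row 6 already contains {2, 3, 4, 6, 7, 9}.
  Column A already contains {2, 4, 5, 6, 8, 9}.
  Its 3×3 block (box 4) already contains {2, 3, 4, 9}.
  The only value from 1–9 not eliminated is 1, so A6 = 1.
For H1:
  Consider where 4 can go in box 3.
  G2 is out (row 2 already has a 4).
  H3 is out (row 3 already has a 4).
  I3 is out (row 3 already has a 4).
  So the only cell in box 3 that can hold 4 is H1.
  So H1 = 4.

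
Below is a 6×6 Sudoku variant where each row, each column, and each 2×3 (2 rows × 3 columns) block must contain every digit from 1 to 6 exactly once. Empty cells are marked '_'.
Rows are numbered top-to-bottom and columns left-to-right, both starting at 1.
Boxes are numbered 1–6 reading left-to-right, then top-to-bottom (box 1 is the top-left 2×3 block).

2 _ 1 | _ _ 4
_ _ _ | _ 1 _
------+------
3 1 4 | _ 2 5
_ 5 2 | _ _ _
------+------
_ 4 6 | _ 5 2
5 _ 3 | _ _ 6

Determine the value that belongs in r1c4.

Cell r1c4 itself could take any of {3, 5, 6} by direct elimination.
Consider where 5 can go in row 1.
r1c2 is out (column 2 already has a 5).
r1c5 is out (column 5 already has a 5).
So the only cell in row 1 that can hold 5 is r1c4.
Therefore r1c4 = 5.

5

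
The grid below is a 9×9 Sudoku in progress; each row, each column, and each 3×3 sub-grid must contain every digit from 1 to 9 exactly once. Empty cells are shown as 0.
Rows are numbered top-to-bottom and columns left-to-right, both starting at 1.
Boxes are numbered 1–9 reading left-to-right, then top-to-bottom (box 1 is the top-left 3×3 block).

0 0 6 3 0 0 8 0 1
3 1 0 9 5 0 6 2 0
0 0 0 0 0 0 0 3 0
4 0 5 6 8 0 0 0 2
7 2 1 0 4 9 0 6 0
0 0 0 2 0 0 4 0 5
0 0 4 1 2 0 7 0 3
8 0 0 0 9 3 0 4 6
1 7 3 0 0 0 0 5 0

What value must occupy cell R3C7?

5

Cell R3C7 itself could take any of {5, 9} by direct elimination.
Consider where 5 can go in column 7.
R4C7 is out (row 4 already has a 5).
R5C7 is out (box 6 already has a 5).
R8C7 is out (box 9 already has a 5).
R9C7 is out (row 9 already has a 5).
So the only cell in column 7 that can hold 5 is R3C7.
Therefore R3C7 = 5.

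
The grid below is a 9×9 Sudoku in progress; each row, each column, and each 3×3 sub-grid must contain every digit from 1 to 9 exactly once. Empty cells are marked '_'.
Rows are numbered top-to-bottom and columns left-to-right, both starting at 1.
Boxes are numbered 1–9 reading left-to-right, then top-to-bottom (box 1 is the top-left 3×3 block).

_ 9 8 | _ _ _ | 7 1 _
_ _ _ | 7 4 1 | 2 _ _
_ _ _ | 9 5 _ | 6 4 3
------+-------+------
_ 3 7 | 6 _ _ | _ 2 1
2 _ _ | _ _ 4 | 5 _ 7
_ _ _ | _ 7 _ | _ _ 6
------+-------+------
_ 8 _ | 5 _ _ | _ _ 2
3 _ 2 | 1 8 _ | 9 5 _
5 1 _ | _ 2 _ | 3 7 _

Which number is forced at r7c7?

Cell r7c7 itself could take any of {1, 4} by direct elimination.
Consider where 1 can go in row 7.
r7c1 is out (box 7 already has a 1).
r7c3 is out (box 7 already has a 1).
r7c5 is out (box 8 already has a 1).
r7c6 is out (column 6 already has a 1).
r7c8 is out (column 8 already has a 1).
So the only cell in row 7 that can hold 1 is r7c7.
Therefore r7c7 = 1.

1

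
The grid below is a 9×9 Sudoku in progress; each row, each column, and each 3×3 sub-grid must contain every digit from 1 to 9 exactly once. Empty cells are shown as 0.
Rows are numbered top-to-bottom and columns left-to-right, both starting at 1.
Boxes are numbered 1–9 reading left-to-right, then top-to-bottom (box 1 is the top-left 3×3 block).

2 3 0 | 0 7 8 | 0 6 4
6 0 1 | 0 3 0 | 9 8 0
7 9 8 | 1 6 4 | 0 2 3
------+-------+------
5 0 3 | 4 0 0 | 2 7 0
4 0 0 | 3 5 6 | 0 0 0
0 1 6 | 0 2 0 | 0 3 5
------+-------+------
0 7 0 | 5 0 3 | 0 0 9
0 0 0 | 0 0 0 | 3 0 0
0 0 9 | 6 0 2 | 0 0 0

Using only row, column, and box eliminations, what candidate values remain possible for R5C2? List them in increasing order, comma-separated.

Row 5 already contains {3, 4, 5, 6}.
Column 2 already contains {1, 3, 7, 9}.
Its 3×3 block (box 4) already contains {1, 3, 4, 5, 6}.
Removing those from 1–9 leaves {2, 8} as the candidates for R5C2.

2,8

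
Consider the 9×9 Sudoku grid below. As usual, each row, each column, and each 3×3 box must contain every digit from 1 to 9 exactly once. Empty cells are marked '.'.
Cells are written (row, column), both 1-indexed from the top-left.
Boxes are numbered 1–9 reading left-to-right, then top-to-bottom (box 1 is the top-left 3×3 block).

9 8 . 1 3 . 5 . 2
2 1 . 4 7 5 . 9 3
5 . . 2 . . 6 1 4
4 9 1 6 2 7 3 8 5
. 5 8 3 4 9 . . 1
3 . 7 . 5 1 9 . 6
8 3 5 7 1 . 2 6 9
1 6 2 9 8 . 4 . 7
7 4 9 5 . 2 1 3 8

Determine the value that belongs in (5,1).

6

Row 5 already contains {1, 3, 4, 5, 8, 9}.
Column 1 already contains {1, 2, 3, 4, 5, 7, 8, 9}.
Its 3×3 block (box 4) already contains {1, 3, 4, 5, 7, 8, 9}.
The only value from 1–9 not eliminated is 6, so (5,1) = 6.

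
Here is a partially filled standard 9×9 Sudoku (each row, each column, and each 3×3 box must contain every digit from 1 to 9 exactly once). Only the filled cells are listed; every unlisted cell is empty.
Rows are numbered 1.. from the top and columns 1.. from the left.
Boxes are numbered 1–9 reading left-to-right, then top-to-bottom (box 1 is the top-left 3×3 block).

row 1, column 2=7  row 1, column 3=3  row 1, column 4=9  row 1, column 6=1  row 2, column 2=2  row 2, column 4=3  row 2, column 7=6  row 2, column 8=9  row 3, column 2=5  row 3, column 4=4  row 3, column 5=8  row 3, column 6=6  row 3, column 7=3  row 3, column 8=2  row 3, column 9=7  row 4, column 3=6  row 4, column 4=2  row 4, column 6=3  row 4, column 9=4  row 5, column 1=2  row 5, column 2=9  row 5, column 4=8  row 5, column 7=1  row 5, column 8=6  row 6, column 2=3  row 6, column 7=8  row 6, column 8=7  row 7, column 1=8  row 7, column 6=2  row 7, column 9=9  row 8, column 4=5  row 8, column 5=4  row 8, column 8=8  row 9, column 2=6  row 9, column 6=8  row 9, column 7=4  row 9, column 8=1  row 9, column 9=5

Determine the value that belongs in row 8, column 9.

6

Cell row 8, column 9 itself could take any of {2, 3, 6} by direct elimination.
Consider where 6 can go in box 9.
row 7, column 7 is out (column 7 already has a 6).
row 7, column 8 is out (column 8 already has a 6).
row 8, column 7 is out (column 7 already has a 6).
So the only cell in box 9 that can hold 6 is row 8, column 9.
Therefore row 8, column 9 = 6.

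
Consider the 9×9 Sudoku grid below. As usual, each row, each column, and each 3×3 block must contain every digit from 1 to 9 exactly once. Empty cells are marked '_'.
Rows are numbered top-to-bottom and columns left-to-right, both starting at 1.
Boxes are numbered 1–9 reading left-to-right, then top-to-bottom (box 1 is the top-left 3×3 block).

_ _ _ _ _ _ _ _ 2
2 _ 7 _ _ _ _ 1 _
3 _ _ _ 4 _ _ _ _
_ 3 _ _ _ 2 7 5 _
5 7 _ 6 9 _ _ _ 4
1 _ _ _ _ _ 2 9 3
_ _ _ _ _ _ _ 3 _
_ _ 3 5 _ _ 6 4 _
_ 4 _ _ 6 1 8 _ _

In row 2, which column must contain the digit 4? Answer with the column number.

Consider where 4 can go in row 2.
r2c2 is out (column 2 already has a 4).
r2c4 is out (box 2 already has a 4).
r2c5 is out (column 5 already has a 4).
r2c6 is out (box 2 already has a 4).
r2c9 is out (column 9 already has a 4).
So the only cell in row 2 that can hold 4 is r2c7.
That is column 7.

7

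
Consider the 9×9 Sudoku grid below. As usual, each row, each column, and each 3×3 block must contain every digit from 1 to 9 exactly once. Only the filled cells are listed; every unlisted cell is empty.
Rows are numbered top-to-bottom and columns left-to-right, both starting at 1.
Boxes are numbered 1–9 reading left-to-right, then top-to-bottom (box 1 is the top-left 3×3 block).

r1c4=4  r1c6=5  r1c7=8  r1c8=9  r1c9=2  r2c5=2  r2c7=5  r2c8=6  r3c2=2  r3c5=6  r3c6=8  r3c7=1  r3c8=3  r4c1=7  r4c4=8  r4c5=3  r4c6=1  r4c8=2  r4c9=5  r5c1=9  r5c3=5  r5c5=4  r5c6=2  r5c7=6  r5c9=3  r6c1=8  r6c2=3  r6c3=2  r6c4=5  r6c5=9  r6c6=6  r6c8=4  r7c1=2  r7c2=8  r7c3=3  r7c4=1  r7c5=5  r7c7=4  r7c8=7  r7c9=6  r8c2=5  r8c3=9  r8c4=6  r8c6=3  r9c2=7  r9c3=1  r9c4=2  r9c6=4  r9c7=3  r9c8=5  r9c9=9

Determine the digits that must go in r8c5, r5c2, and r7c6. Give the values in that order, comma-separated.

7,1,9

For r8c5:
  Consider where 7 can go in box 8.
  r7c6 is out (row 7 already has a 7).
  r9c5 is out (row 9 already has a 7).
  So the only cell in box 8 that can hold 7 is r8c5.
  So r8c5 = 7.
For r5c2:
  Row 5 already contains {2, 3, 4, 5, 6, 9}.
  Column 2 already contains {2, 3, 5, 7, 8}.
  Its 3×3 block (box 4) already contains {2, 3, 5, 7, 8, 9}.
  The only value from 1–9 not eliminated is 1, so r5c2 = 1.
For r7c6:
  Row 7 already contains {1, 2, 3, 4, 5, 6, 7, 8}.
  Column 6 already contains {1, 2, 3, 4, 5, 6, 8}.
  Its 3×3 block (box 8) already contains {1, 2, 3, 4, 5, 6}.
  The only value from 1–9 not eliminated is 9, so r7c6 = 9.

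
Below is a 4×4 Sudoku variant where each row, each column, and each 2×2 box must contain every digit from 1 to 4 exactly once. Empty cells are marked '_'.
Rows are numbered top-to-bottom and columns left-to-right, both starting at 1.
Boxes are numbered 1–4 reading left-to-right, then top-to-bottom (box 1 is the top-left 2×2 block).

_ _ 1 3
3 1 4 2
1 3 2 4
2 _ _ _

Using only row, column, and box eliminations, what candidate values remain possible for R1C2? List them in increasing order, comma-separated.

Row 1 already contains {1, 3}.
Column 2 already contains {1, 3}.
Its 2×2 block (box 1) already contains {1, 3}.
Removing those from 1–4 leaves {2, 4} as the candidates for R1C2.

2,4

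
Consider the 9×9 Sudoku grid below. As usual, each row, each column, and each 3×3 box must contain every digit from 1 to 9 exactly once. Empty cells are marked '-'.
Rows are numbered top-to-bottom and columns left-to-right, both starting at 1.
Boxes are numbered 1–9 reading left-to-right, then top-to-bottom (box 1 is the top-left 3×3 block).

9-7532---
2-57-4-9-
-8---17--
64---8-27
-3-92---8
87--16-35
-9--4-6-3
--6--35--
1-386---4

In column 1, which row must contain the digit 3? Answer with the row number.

Consider where 3 can go in column 1.
R5C1 is out (row 5 already has a 3).
R7C1 is out (row 7 already has a 3).
R8C1 is out (row 8 already has a 3).
So the only cell in column 1 that can hold 3 is R3C1.
That is row 3.

3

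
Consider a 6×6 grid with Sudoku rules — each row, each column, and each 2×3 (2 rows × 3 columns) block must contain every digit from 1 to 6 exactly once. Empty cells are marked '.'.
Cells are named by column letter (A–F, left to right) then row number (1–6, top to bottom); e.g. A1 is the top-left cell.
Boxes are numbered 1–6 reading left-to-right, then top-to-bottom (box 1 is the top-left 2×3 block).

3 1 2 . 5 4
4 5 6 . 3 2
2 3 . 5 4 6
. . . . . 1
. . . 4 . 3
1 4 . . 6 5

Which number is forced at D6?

2

Row 6 already contains {1, 4, 5, 6}.
Column D already contains {4, 5}.
Its 2×3 block (box 6) already contains {3, 4, 5, 6}.
The only value from 1–6 not eliminated is 2, so D6 = 2.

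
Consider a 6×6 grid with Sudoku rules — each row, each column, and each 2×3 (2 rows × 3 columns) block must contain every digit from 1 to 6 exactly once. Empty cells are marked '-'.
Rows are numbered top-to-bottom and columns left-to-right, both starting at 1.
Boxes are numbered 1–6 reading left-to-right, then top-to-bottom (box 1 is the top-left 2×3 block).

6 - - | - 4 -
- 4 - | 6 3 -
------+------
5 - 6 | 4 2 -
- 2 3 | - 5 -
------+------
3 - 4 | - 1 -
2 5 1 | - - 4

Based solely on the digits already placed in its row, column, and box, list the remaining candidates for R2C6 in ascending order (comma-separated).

Row 2 already contains {3, 4, 6}.
Column 6 already contains {4}.
Its 2×3 block (box 2) already contains {3, 4, 6}.
Removing those from 1–6 leaves {1, 2, 5} as the candidates for R2C6.

1,2,5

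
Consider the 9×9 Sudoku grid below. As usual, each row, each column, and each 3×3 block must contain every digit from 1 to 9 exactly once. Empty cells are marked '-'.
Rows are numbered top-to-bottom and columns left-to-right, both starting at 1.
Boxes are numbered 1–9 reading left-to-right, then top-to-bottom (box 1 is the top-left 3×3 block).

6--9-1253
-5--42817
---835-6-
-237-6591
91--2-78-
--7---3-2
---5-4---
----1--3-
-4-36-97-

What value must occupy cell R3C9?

Cell R3C9 itself could take any of {4, 9} by direct elimination.
Consider where 9 can go in column 9.
R5C9 is out (row 5 already has a 9).
R7C9 is out (box 9 already has a 9).
R8C9 is out (box 9 already has a 9).
R9C9 is out (row 9 already has a 9).
So the only cell in column 9 that can hold 9 is R3C9.
Therefore R3C9 = 9.

9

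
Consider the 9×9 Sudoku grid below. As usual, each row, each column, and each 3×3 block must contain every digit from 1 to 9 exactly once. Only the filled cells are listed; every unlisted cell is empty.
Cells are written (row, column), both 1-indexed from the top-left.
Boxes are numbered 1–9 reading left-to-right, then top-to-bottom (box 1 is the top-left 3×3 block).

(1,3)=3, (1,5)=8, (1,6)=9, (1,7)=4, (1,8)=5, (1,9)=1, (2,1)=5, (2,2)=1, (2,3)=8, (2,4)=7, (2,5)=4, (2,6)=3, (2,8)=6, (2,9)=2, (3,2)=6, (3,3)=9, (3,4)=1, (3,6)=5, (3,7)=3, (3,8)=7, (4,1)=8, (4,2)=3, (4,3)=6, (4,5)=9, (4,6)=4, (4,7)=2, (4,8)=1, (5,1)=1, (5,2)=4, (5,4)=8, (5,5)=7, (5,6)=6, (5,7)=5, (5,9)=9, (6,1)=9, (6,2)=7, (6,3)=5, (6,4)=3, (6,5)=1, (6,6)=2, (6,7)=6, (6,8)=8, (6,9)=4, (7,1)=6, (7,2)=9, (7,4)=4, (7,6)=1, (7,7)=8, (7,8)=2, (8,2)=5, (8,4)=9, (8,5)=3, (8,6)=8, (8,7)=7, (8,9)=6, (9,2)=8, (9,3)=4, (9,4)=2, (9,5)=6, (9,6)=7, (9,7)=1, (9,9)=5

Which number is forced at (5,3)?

2

Row 5 already contains {1, 4, 5, 6, 7, 8, 9}.
Column 3 already contains {3, 4, 5, 6, 8, 9}.
Its 3×3 block (box 4) already contains {1, 3, 4, 5, 6, 7, 8, 9}.
The only value from 1–9 not eliminated is 2, so (5,3) = 2.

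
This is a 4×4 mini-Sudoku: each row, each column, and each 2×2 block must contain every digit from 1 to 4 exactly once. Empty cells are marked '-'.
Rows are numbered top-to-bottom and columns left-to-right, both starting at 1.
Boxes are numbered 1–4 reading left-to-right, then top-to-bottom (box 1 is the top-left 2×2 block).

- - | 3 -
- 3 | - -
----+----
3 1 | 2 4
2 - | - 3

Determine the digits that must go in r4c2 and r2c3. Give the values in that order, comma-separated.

4,4

For r4c2:
  Row 4 already contains {2, 3}.
  Column 2 already contains {1, 3}.
  Its 2×2 block (box 3) already contains {1, 2, 3}.
  The only value from 1–4 not eliminated is 4, so r4c2 = 4.
For r2c3:
  Consider where 4 can go in box 2.
  r1c4 is out (column 4 already has a 4).
  r2c4 is out (column 4 already has a 4).
  So the only cell in box 2 that can hold 4 is r2c3.
  So r2c3 = 4.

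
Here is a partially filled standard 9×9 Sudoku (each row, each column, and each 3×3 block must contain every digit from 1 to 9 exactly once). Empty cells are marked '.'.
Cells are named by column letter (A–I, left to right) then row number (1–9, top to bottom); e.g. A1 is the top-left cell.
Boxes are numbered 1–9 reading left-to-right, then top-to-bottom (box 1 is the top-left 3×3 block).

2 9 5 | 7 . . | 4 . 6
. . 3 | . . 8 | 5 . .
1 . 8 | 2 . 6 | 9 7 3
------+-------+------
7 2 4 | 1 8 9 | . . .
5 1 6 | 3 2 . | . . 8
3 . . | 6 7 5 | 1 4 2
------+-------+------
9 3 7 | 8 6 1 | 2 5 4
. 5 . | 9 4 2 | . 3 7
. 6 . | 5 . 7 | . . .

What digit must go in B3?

4

Row 3 already contains {1, 2, 3, 6, 7, 8, 9}.
Column B already contains {1, 2, 3, 5, 6, 9}.
Its 3×3 block (box 1) already contains {1, 2, 3, 5, 8, 9}.
The only value from 1–9 not eliminated is 4, so B3 = 4.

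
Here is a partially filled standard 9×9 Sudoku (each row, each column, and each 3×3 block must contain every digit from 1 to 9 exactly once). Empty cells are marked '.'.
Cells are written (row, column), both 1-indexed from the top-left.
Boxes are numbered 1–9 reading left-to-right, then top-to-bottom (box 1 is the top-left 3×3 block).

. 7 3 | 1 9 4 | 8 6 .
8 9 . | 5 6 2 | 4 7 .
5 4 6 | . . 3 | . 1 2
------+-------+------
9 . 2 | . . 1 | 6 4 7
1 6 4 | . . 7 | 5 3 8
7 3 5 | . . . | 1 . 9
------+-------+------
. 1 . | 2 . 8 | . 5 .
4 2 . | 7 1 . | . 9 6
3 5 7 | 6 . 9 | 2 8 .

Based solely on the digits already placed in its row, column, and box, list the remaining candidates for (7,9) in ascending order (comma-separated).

3,4

Row 7 already contains {1, 2, 5, 8}.
Column 9 already contains {2, 6, 7, 8, 9}.
Its 3×3 block (box 9) already contains {2, 5, 6, 8, 9}.
Removing those from 1–9 leaves {3, 4} as the candidates for (7,9).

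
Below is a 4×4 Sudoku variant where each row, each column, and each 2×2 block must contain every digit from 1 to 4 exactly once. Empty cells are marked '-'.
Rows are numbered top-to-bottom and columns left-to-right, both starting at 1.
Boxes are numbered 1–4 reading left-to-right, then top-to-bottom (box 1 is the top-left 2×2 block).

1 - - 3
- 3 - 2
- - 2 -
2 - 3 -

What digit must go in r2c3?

1

Cell r2c3 itself could take any of {1, 4} by direct elimination.
Consider where 1 can go in column 3.
r1c3 is out (row 1 already has a 1).
So the only cell in column 3 that can hold 1 is r2c3.
Therefore r2c3 = 1.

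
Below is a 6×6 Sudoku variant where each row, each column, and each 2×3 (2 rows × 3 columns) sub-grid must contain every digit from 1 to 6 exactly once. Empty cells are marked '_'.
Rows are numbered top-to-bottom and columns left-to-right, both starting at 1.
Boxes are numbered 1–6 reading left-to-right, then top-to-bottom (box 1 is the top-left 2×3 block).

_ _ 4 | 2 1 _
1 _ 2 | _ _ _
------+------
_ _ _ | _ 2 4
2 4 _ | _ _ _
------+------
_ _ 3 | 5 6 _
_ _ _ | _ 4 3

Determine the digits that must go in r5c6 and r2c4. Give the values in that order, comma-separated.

2,4

For r5c6:
  Consider where 2 can go in column 6.
  r1c6 is out (row 1 already has a 2).
  r2c6 is out (row 2 already has a 2).
  r4c6 is out (row 4 already has a 2).
  So the only cell in column 6 that can hold 2 is r5c6.
  So r5c6 = 2.
For r2c4:
  Consider where 4 can go in column 4.
  r3c4 is out (row 3 already has a 4).
  r4c4 is out (row 4 already has a 4).
  r6c4 is out (row 6 already has a 4).
  So the only cell in column 4 that can hold 4 is r2c4.
  So r2c4 = 4.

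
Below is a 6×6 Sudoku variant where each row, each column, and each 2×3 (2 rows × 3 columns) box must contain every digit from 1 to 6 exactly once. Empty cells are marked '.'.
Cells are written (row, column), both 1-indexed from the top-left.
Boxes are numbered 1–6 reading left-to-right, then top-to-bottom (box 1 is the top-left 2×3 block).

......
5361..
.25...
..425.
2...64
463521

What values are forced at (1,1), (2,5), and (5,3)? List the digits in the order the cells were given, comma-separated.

1,4,1

For (1,1):
  Row 1 already contains {}.
  Column 1 already contains {2, 4, 5}.
  Its 2×3 block (box 1) already contains {3, 5, 6}.
  The only value from 1–6 not eliminated is 1, so (1,1) = 1.
For (2,5):
  Row 2 already contains {1, 3, 5, 6}.
  Column 5 already contains {2, 5, 6}.
  Its 2×3 block (box 2) already contains {1}.
  The only value from 1–6 not eliminated is 4, so (2,5) = 4.
For (5,3):
  Row 5 already contains {2, 4, 6}.
  Column 3 already contains {3, 4, 5, 6}.
  Its 2×3 block (box 5) already contains {2, 3, 4, 6}.
  The only value from 1–6 not eliminated is 1, so (5,3) = 1.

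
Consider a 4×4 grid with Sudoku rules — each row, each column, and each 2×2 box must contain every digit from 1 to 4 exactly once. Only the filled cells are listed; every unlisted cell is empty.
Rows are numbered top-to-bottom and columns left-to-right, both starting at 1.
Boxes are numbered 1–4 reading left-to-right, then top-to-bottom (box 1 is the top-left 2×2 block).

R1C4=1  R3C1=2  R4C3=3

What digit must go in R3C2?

3

Cell R3C2 itself could take any of {1, 3, 4} by direct elimination.
Consider where 3 can go in row 3.
R3C3 is out (column 3 already has a 3).
R3C4 is out (box 4 already has a 3).
So the only cell in row 3 that can hold 3 is R3C2.
Therefore R3C2 = 3.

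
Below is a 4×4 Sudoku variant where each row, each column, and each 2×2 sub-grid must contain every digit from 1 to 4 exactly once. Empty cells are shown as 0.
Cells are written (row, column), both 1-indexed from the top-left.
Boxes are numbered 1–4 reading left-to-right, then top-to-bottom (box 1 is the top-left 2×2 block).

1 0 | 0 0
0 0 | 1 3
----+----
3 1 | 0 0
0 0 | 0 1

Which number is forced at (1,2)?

Cell (1,2) itself could take any of {2, 3, 4} by direct elimination.
Consider where 3 can go in row 1.
(1,3) is out (box 2 already has a 3).
(1,4) is out (column 4 already has a 3).
So the only cell in row 1 that can hold 3 is (1,2).
Therefore (1,2) = 3.

3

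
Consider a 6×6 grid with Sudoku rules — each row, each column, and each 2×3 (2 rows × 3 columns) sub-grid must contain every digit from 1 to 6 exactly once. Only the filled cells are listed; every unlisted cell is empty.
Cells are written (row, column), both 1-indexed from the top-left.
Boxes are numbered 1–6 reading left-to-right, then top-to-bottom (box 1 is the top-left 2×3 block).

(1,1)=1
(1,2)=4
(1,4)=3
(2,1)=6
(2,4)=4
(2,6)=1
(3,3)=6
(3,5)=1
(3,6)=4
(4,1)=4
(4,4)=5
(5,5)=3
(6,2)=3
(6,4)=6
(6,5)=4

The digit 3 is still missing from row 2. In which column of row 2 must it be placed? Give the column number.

3

Consider where 3 can go in row 2.
(2,2) is out (column 2 already has a 3).
(2,5) is out (column 5 already has a 3).
So the only cell in row 2 that can hold 3 is (2,3).
That is column 3.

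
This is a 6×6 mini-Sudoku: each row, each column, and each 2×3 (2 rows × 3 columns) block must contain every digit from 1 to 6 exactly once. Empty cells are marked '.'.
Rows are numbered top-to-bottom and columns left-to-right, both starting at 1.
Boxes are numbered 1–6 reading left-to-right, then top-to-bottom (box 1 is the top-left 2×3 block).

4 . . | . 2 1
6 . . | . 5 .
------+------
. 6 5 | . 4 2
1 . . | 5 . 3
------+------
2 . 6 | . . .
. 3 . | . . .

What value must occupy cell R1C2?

Row 1 already contains {1, 2, 4}.
Column 2 already contains {3, 6}.
Its 2×3 block (box 1) already contains {4, 6}.
The only value from 1–6 not eliminated is 5, so R1C2 = 5.

5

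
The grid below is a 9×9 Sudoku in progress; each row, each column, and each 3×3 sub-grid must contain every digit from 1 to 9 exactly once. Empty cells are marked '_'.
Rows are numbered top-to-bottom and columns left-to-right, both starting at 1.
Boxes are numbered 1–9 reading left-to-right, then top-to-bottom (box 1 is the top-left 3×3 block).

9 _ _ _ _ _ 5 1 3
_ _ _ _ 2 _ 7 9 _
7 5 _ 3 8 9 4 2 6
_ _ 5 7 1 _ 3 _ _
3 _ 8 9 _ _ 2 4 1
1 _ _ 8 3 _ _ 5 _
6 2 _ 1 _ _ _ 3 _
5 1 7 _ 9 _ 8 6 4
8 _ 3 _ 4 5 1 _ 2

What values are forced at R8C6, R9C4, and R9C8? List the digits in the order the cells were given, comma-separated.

For R8C6:
  Consider where 3 can go in row 8.
  R8C4 is out (column 4 already has a 3).
  So the only cell in row 8 that can hold 3 is R8C6.
  So R8C6 = 3.
For R9C4:
  Row 9 already contains {1, 2, 3, 4, 5, 8}.
  Column 4 already contains {1, 3, 7, 8, 9}.
  Its 3×3 block (box 8) already contains {1, 4, 5, 9}.
  The only value from 1–9 not eliminated is 6, so R9C4 = 6.
For R9C8:
  Row 9 already contains {1, 2, 3, 4, 5, 8}.
  Column 8 already contains {1, 2, 3, 4, 5, 6, 9}.
  Its 3×3 block (box 9) already contains {1, 2, 3, 4, 6, 8}.
  The only value from 1–9 not eliminated is 7, so R9C8 = 7.

3,6,7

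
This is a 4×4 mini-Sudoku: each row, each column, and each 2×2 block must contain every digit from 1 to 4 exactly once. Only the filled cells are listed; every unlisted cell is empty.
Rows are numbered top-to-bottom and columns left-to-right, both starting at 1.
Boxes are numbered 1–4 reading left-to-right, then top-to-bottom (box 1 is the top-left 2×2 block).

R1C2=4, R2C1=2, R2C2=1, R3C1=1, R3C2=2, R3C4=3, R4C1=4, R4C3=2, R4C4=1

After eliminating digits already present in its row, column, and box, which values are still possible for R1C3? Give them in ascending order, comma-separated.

1,3

Row 1 already contains {4}.
Column 3 already contains {2}.
Its 2×2 block (box 2) already contains {}.
Removing those from 1–4 leaves {1, 3} as the candidates for R1C3.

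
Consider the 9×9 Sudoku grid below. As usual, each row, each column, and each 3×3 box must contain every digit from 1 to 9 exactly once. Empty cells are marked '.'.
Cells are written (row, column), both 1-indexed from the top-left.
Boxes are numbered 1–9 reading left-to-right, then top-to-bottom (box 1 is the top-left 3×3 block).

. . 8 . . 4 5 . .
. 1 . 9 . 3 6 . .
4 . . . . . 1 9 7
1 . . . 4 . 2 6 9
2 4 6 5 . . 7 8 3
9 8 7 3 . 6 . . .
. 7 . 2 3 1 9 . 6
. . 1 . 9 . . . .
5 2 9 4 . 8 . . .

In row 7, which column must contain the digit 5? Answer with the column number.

Consider where 5 can go in row 7.
(7,1) is out (column 1 already has a 5).
(7,3) is out (box 7 already has a 5).
So the only cell in row 7 that can hold 5 is (7,8).
That is column 8.

8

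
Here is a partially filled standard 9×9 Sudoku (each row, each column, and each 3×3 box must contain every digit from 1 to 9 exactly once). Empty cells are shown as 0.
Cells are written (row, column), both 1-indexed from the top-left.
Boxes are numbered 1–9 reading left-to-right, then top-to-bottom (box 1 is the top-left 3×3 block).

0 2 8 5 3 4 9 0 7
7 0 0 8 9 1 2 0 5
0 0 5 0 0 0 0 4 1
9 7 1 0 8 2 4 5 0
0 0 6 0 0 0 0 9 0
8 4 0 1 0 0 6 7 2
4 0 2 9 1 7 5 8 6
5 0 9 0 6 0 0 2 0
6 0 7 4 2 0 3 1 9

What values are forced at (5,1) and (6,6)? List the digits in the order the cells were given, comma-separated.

2,9

For (5,1):
  Consider where 2 can go in row 5.
  (5,2) is out (column 2 already has a 2). (5,4) is out (box 5 already has a 2). (5,5) is out (column 5 already has a 2). (5,6) is out (column 6 already has a 2). The remaining empty cells in row 5 are similarly blocked.
  So the only cell in row 5 that can hold 2 is (5,1).
  So (5,1) = 2.
For (6,6):
  Consider where 9 can go in box 5.
  (4,4) is out (row 4 already has a 9).
  (5,4) is out (row 5 already has a 9).
  (5,5) is out (row 5 already has a 9).
  (5,6) is out (row 5 already has a 9).
  (6,5) is out (column 5 already has a 9).
  So the only cell in box 5 that can hold 9 is (6,6).
  So (6,6) = 9.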